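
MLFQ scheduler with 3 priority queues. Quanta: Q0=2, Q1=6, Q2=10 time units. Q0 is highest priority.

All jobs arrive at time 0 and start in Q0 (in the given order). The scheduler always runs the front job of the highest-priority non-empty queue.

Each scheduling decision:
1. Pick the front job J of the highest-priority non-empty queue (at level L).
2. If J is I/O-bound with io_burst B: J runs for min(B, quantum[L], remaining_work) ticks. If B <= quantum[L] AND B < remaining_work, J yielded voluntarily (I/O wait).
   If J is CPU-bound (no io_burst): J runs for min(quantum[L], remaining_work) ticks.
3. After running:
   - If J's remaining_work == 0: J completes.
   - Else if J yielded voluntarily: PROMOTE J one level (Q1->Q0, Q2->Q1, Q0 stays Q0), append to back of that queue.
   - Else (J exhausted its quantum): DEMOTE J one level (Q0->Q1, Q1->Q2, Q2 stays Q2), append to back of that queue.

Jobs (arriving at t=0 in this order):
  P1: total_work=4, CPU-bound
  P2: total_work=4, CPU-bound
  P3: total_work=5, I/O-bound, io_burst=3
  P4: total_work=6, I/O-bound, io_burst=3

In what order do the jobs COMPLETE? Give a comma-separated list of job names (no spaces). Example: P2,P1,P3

t=0-2: P1@Q0 runs 2, rem=2, quantum used, demote→Q1. Q0=[P2,P3,P4] Q1=[P1] Q2=[]
t=2-4: P2@Q0 runs 2, rem=2, quantum used, demote→Q1. Q0=[P3,P4] Q1=[P1,P2] Q2=[]
t=4-6: P3@Q0 runs 2, rem=3, quantum used, demote→Q1. Q0=[P4] Q1=[P1,P2,P3] Q2=[]
t=6-8: P4@Q0 runs 2, rem=4, quantum used, demote→Q1. Q0=[] Q1=[P1,P2,P3,P4] Q2=[]
t=8-10: P1@Q1 runs 2, rem=0, completes. Q0=[] Q1=[P2,P3,P4] Q2=[]
t=10-12: P2@Q1 runs 2, rem=0, completes. Q0=[] Q1=[P3,P4] Q2=[]
t=12-15: P3@Q1 runs 3, rem=0, completes. Q0=[] Q1=[P4] Q2=[]
t=15-18: P4@Q1 runs 3, rem=1, I/O yield, promote→Q0. Q0=[P4] Q1=[] Q2=[]
t=18-19: P4@Q0 runs 1, rem=0, completes. Q0=[] Q1=[] Q2=[]

Answer: P1,P2,P3,P4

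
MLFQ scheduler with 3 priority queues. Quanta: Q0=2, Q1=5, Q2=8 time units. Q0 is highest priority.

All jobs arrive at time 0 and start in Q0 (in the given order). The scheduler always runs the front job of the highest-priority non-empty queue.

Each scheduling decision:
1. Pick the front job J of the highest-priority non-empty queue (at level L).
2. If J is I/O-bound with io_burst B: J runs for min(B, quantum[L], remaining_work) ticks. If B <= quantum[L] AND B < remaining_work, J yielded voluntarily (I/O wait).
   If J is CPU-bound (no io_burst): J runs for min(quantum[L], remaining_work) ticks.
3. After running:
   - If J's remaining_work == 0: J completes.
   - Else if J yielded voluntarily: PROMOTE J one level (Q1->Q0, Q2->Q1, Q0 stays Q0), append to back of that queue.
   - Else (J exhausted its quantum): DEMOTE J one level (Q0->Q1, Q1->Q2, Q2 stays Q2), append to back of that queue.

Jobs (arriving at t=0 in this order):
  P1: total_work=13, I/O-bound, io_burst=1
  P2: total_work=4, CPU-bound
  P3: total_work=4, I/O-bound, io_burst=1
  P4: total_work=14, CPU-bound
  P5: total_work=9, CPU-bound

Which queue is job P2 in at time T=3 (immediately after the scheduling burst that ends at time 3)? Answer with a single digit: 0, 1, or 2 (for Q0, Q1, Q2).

Answer: 1

Derivation:
t=0-1: P1@Q0 runs 1, rem=12, I/O yield, promote→Q0. Q0=[P2,P3,P4,P5,P1] Q1=[] Q2=[]
t=1-3: P2@Q0 runs 2, rem=2, quantum used, demote→Q1. Q0=[P3,P4,P5,P1] Q1=[P2] Q2=[]
t=3-4: P3@Q0 runs 1, rem=3, I/O yield, promote→Q0. Q0=[P4,P5,P1,P3] Q1=[P2] Q2=[]
t=4-6: P4@Q0 runs 2, rem=12, quantum used, demote→Q1. Q0=[P5,P1,P3] Q1=[P2,P4] Q2=[]
t=6-8: P5@Q0 runs 2, rem=7, quantum used, demote→Q1. Q0=[P1,P3] Q1=[P2,P4,P5] Q2=[]
t=8-9: P1@Q0 runs 1, rem=11, I/O yield, promote→Q0. Q0=[P3,P1] Q1=[P2,P4,P5] Q2=[]
t=9-10: P3@Q0 runs 1, rem=2, I/O yield, promote→Q0. Q0=[P1,P3] Q1=[P2,P4,P5] Q2=[]
t=10-11: P1@Q0 runs 1, rem=10, I/O yield, promote→Q0. Q0=[P3,P1] Q1=[P2,P4,P5] Q2=[]
t=11-12: P3@Q0 runs 1, rem=1, I/O yield, promote→Q0. Q0=[P1,P3] Q1=[P2,P4,P5] Q2=[]
t=12-13: P1@Q0 runs 1, rem=9, I/O yield, promote→Q0. Q0=[P3,P1] Q1=[P2,P4,P5] Q2=[]
t=13-14: P3@Q0 runs 1, rem=0, completes. Q0=[P1] Q1=[P2,P4,P5] Q2=[]
t=14-15: P1@Q0 runs 1, rem=8, I/O yield, promote→Q0. Q0=[P1] Q1=[P2,P4,P5] Q2=[]
t=15-16: P1@Q0 runs 1, rem=7, I/O yield, promote→Q0. Q0=[P1] Q1=[P2,P4,P5] Q2=[]
t=16-17: P1@Q0 runs 1, rem=6, I/O yield, promote→Q0. Q0=[P1] Q1=[P2,P4,P5] Q2=[]
t=17-18: P1@Q0 runs 1, rem=5, I/O yield, promote→Q0. Q0=[P1] Q1=[P2,P4,P5] Q2=[]
t=18-19: P1@Q0 runs 1, rem=4, I/O yield, promote→Q0. Q0=[P1] Q1=[P2,P4,P5] Q2=[]
t=19-20: P1@Q0 runs 1, rem=3, I/O yield, promote→Q0. Q0=[P1] Q1=[P2,P4,P5] Q2=[]
t=20-21: P1@Q0 runs 1, rem=2, I/O yield, promote→Q0. Q0=[P1] Q1=[P2,P4,P5] Q2=[]
t=21-22: P1@Q0 runs 1, rem=1, I/O yield, promote→Q0. Q0=[P1] Q1=[P2,P4,P5] Q2=[]
t=22-23: P1@Q0 runs 1, rem=0, completes. Q0=[] Q1=[P2,P4,P5] Q2=[]
t=23-25: P2@Q1 runs 2, rem=0, completes. Q0=[] Q1=[P4,P5] Q2=[]
t=25-30: P4@Q1 runs 5, rem=7, quantum used, demote→Q2. Q0=[] Q1=[P5] Q2=[P4]
t=30-35: P5@Q1 runs 5, rem=2, quantum used, demote→Q2. Q0=[] Q1=[] Q2=[P4,P5]
t=35-42: P4@Q2 runs 7, rem=0, completes. Q0=[] Q1=[] Q2=[P5]
t=42-44: P5@Q2 runs 2, rem=0, completes. Q0=[] Q1=[] Q2=[]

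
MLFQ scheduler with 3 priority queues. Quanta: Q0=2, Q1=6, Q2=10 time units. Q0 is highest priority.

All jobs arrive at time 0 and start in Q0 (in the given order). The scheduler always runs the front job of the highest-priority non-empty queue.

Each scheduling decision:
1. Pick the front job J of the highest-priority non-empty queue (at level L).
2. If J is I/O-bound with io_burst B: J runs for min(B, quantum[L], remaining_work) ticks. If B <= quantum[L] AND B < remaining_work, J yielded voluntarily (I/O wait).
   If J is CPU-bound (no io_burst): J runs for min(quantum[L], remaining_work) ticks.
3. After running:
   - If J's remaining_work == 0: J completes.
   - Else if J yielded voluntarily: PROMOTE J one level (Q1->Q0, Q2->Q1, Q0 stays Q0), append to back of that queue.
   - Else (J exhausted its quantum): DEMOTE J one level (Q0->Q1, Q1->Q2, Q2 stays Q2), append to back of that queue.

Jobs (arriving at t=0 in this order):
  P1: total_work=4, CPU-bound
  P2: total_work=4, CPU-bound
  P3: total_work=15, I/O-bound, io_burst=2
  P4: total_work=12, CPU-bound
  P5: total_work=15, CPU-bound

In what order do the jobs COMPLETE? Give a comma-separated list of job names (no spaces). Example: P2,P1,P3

t=0-2: P1@Q0 runs 2, rem=2, quantum used, demote→Q1. Q0=[P2,P3,P4,P5] Q1=[P1] Q2=[]
t=2-4: P2@Q0 runs 2, rem=2, quantum used, demote→Q1. Q0=[P3,P4,P5] Q1=[P1,P2] Q2=[]
t=4-6: P3@Q0 runs 2, rem=13, I/O yield, promote→Q0. Q0=[P4,P5,P3] Q1=[P1,P2] Q2=[]
t=6-8: P4@Q0 runs 2, rem=10, quantum used, demote→Q1. Q0=[P5,P3] Q1=[P1,P2,P4] Q2=[]
t=8-10: P5@Q0 runs 2, rem=13, quantum used, demote→Q1. Q0=[P3] Q1=[P1,P2,P4,P5] Q2=[]
t=10-12: P3@Q0 runs 2, rem=11, I/O yield, promote→Q0. Q0=[P3] Q1=[P1,P2,P4,P5] Q2=[]
t=12-14: P3@Q0 runs 2, rem=9, I/O yield, promote→Q0. Q0=[P3] Q1=[P1,P2,P4,P5] Q2=[]
t=14-16: P3@Q0 runs 2, rem=7, I/O yield, promote→Q0. Q0=[P3] Q1=[P1,P2,P4,P5] Q2=[]
t=16-18: P3@Q0 runs 2, rem=5, I/O yield, promote→Q0. Q0=[P3] Q1=[P1,P2,P4,P5] Q2=[]
t=18-20: P3@Q0 runs 2, rem=3, I/O yield, promote→Q0. Q0=[P3] Q1=[P1,P2,P4,P5] Q2=[]
t=20-22: P3@Q0 runs 2, rem=1, I/O yield, promote→Q0. Q0=[P3] Q1=[P1,P2,P4,P5] Q2=[]
t=22-23: P3@Q0 runs 1, rem=0, completes. Q0=[] Q1=[P1,P2,P4,P5] Q2=[]
t=23-25: P1@Q1 runs 2, rem=0, completes. Q0=[] Q1=[P2,P4,P5] Q2=[]
t=25-27: P2@Q1 runs 2, rem=0, completes. Q0=[] Q1=[P4,P5] Q2=[]
t=27-33: P4@Q1 runs 6, rem=4, quantum used, demote→Q2. Q0=[] Q1=[P5] Q2=[P4]
t=33-39: P5@Q1 runs 6, rem=7, quantum used, demote→Q2. Q0=[] Q1=[] Q2=[P4,P5]
t=39-43: P4@Q2 runs 4, rem=0, completes. Q0=[] Q1=[] Q2=[P5]
t=43-50: P5@Q2 runs 7, rem=0, completes. Q0=[] Q1=[] Q2=[]

Answer: P3,P1,P2,P4,P5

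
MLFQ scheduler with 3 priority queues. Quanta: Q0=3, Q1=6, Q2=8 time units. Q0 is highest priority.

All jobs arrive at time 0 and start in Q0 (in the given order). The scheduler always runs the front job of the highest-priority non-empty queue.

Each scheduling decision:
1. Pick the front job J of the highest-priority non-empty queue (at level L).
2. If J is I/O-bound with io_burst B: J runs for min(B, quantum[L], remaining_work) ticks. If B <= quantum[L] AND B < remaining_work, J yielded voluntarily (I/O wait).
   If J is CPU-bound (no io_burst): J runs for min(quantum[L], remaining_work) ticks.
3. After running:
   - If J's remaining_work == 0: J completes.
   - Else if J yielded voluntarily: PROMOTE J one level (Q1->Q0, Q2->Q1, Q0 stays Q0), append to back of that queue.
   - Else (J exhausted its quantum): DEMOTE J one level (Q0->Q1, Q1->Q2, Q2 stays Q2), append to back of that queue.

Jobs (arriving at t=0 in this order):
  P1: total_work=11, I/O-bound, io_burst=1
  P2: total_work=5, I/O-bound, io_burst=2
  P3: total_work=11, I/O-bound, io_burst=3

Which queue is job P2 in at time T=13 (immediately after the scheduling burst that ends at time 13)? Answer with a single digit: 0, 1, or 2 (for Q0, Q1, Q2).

Answer: 0

Derivation:
t=0-1: P1@Q0 runs 1, rem=10, I/O yield, promote→Q0. Q0=[P2,P3,P1] Q1=[] Q2=[]
t=1-3: P2@Q0 runs 2, rem=3, I/O yield, promote→Q0. Q0=[P3,P1,P2] Q1=[] Q2=[]
t=3-6: P3@Q0 runs 3, rem=8, I/O yield, promote→Q0. Q0=[P1,P2,P3] Q1=[] Q2=[]
t=6-7: P1@Q0 runs 1, rem=9, I/O yield, promote→Q0. Q0=[P2,P3,P1] Q1=[] Q2=[]
t=7-9: P2@Q0 runs 2, rem=1, I/O yield, promote→Q0. Q0=[P3,P1,P2] Q1=[] Q2=[]
t=9-12: P3@Q0 runs 3, rem=5, I/O yield, promote→Q0. Q0=[P1,P2,P3] Q1=[] Q2=[]
t=12-13: P1@Q0 runs 1, rem=8, I/O yield, promote→Q0. Q0=[P2,P3,P1] Q1=[] Q2=[]
t=13-14: P2@Q0 runs 1, rem=0, completes. Q0=[P3,P1] Q1=[] Q2=[]
t=14-17: P3@Q0 runs 3, rem=2, I/O yield, promote→Q0. Q0=[P1,P3] Q1=[] Q2=[]
t=17-18: P1@Q0 runs 1, rem=7, I/O yield, promote→Q0. Q0=[P3,P1] Q1=[] Q2=[]
t=18-20: P3@Q0 runs 2, rem=0, completes. Q0=[P1] Q1=[] Q2=[]
t=20-21: P1@Q0 runs 1, rem=6, I/O yield, promote→Q0. Q0=[P1] Q1=[] Q2=[]
t=21-22: P1@Q0 runs 1, rem=5, I/O yield, promote→Q0. Q0=[P1] Q1=[] Q2=[]
t=22-23: P1@Q0 runs 1, rem=4, I/O yield, promote→Q0. Q0=[P1] Q1=[] Q2=[]
t=23-24: P1@Q0 runs 1, rem=3, I/O yield, promote→Q0. Q0=[P1] Q1=[] Q2=[]
t=24-25: P1@Q0 runs 1, rem=2, I/O yield, promote→Q0. Q0=[P1] Q1=[] Q2=[]
t=25-26: P1@Q0 runs 1, rem=1, I/O yield, promote→Q0. Q0=[P1] Q1=[] Q2=[]
t=26-27: P1@Q0 runs 1, rem=0, completes. Q0=[] Q1=[] Q2=[]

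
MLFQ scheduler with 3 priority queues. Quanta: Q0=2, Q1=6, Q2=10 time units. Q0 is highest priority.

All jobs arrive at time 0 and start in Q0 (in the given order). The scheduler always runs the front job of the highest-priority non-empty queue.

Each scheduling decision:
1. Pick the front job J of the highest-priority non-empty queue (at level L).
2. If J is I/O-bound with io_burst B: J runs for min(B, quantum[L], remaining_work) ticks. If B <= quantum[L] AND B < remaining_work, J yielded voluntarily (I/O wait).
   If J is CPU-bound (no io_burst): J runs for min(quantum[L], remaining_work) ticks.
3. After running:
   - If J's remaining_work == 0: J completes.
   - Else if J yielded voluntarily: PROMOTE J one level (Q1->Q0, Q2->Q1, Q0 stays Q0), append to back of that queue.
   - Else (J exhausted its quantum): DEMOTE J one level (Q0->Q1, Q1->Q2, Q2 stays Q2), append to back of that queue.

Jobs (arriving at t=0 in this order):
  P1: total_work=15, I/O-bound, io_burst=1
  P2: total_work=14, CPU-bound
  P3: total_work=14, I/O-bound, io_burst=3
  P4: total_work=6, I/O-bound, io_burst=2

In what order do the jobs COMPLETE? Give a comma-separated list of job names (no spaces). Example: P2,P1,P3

t=0-1: P1@Q0 runs 1, rem=14, I/O yield, promote→Q0. Q0=[P2,P3,P4,P1] Q1=[] Q2=[]
t=1-3: P2@Q0 runs 2, rem=12, quantum used, demote→Q1. Q0=[P3,P4,P1] Q1=[P2] Q2=[]
t=3-5: P3@Q0 runs 2, rem=12, quantum used, demote→Q1. Q0=[P4,P1] Q1=[P2,P3] Q2=[]
t=5-7: P4@Q0 runs 2, rem=4, I/O yield, promote→Q0. Q0=[P1,P4] Q1=[P2,P3] Q2=[]
t=7-8: P1@Q0 runs 1, rem=13, I/O yield, promote→Q0. Q0=[P4,P1] Q1=[P2,P3] Q2=[]
t=8-10: P4@Q0 runs 2, rem=2, I/O yield, promote→Q0. Q0=[P1,P4] Q1=[P2,P3] Q2=[]
t=10-11: P1@Q0 runs 1, rem=12, I/O yield, promote→Q0. Q0=[P4,P1] Q1=[P2,P3] Q2=[]
t=11-13: P4@Q0 runs 2, rem=0, completes. Q0=[P1] Q1=[P2,P3] Q2=[]
t=13-14: P1@Q0 runs 1, rem=11, I/O yield, promote→Q0. Q0=[P1] Q1=[P2,P3] Q2=[]
t=14-15: P1@Q0 runs 1, rem=10, I/O yield, promote→Q0. Q0=[P1] Q1=[P2,P3] Q2=[]
t=15-16: P1@Q0 runs 1, rem=9, I/O yield, promote→Q0. Q0=[P1] Q1=[P2,P3] Q2=[]
t=16-17: P1@Q0 runs 1, rem=8, I/O yield, promote→Q0. Q0=[P1] Q1=[P2,P3] Q2=[]
t=17-18: P1@Q0 runs 1, rem=7, I/O yield, promote→Q0. Q0=[P1] Q1=[P2,P3] Q2=[]
t=18-19: P1@Q0 runs 1, rem=6, I/O yield, promote→Q0. Q0=[P1] Q1=[P2,P3] Q2=[]
t=19-20: P1@Q0 runs 1, rem=5, I/O yield, promote→Q0. Q0=[P1] Q1=[P2,P3] Q2=[]
t=20-21: P1@Q0 runs 1, rem=4, I/O yield, promote→Q0. Q0=[P1] Q1=[P2,P3] Q2=[]
t=21-22: P1@Q0 runs 1, rem=3, I/O yield, promote→Q0. Q0=[P1] Q1=[P2,P3] Q2=[]
t=22-23: P1@Q0 runs 1, rem=2, I/O yield, promote→Q0. Q0=[P1] Q1=[P2,P3] Q2=[]
t=23-24: P1@Q0 runs 1, rem=1, I/O yield, promote→Q0. Q0=[P1] Q1=[P2,P3] Q2=[]
t=24-25: P1@Q0 runs 1, rem=0, completes. Q0=[] Q1=[P2,P3] Q2=[]
t=25-31: P2@Q1 runs 6, rem=6, quantum used, demote→Q2. Q0=[] Q1=[P3] Q2=[P2]
t=31-34: P3@Q1 runs 3, rem=9, I/O yield, promote→Q0. Q0=[P3] Q1=[] Q2=[P2]
t=34-36: P3@Q0 runs 2, rem=7, quantum used, demote→Q1. Q0=[] Q1=[P3] Q2=[P2]
t=36-39: P3@Q1 runs 3, rem=4, I/O yield, promote→Q0. Q0=[P3] Q1=[] Q2=[P2]
t=39-41: P3@Q0 runs 2, rem=2, quantum used, demote→Q1. Q0=[] Q1=[P3] Q2=[P2]
t=41-43: P3@Q1 runs 2, rem=0, completes. Q0=[] Q1=[] Q2=[P2]
t=43-49: P2@Q2 runs 6, rem=0, completes. Q0=[] Q1=[] Q2=[]

Answer: P4,P1,P3,P2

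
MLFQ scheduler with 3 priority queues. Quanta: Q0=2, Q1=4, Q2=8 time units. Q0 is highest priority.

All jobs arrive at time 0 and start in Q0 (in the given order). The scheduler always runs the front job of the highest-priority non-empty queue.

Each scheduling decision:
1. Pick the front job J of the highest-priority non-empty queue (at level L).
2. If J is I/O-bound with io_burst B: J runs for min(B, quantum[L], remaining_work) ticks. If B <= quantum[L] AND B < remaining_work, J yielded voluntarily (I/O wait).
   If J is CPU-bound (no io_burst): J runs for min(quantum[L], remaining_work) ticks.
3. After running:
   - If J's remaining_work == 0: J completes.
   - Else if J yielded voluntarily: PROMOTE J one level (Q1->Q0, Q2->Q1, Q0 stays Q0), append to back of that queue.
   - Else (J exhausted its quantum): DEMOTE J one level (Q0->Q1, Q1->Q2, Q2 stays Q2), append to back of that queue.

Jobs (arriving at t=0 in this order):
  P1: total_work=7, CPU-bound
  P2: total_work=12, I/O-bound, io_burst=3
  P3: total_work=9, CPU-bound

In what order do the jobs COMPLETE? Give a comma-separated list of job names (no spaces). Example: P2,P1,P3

Answer: P2,P1,P3

Derivation:
t=0-2: P1@Q0 runs 2, rem=5, quantum used, demote→Q1. Q0=[P2,P3] Q1=[P1] Q2=[]
t=2-4: P2@Q0 runs 2, rem=10, quantum used, demote→Q1. Q0=[P3] Q1=[P1,P2] Q2=[]
t=4-6: P3@Q0 runs 2, rem=7, quantum used, demote→Q1. Q0=[] Q1=[P1,P2,P3] Q2=[]
t=6-10: P1@Q1 runs 4, rem=1, quantum used, demote→Q2. Q0=[] Q1=[P2,P3] Q2=[P1]
t=10-13: P2@Q1 runs 3, rem=7, I/O yield, promote→Q0. Q0=[P2] Q1=[P3] Q2=[P1]
t=13-15: P2@Q0 runs 2, rem=5, quantum used, demote→Q1. Q0=[] Q1=[P3,P2] Q2=[P1]
t=15-19: P3@Q1 runs 4, rem=3, quantum used, demote→Q2. Q0=[] Q1=[P2] Q2=[P1,P3]
t=19-22: P2@Q1 runs 3, rem=2, I/O yield, promote→Q0. Q0=[P2] Q1=[] Q2=[P1,P3]
t=22-24: P2@Q0 runs 2, rem=0, completes. Q0=[] Q1=[] Q2=[P1,P3]
t=24-25: P1@Q2 runs 1, rem=0, completes. Q0=[] Q1=[] Q2=[P3]
t=25-28: P3@Q2 runs 3, rem=0, completes. Q0=[] Q1=[] Q2=[]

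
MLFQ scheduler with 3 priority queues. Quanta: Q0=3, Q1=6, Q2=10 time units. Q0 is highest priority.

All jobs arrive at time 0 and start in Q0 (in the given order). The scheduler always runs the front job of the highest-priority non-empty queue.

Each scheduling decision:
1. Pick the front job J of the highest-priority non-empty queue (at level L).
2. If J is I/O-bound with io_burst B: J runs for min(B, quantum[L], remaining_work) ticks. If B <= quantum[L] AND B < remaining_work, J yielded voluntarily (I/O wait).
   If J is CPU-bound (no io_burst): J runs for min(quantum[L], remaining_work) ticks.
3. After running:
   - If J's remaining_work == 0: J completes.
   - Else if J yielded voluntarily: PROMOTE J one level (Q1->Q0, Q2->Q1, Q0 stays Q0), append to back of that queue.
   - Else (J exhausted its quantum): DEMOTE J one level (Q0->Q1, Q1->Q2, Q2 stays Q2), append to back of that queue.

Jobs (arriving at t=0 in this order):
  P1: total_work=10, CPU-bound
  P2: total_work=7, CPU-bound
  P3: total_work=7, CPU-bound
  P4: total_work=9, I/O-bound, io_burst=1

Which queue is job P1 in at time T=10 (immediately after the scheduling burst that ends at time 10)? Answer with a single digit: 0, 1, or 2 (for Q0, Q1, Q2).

Answer: 1

Derivation:
t=0-3: P1@Q0 runs 3, rem=7, quantum used, demote→Q1. Q0=[P2,P3,P4] Q1=[P1] Q2=[]
t=3-6: P2@Q0 runs 3, rem=4, quantum used, demote→Q1. Q0=[P3,P4] Q1=[P1,P2] Q2=[]
t=6-9: P3@Q0 runs 3, rem=4, quantum used, demote→Q1. Q0=[P4] Q1=[P1,P2,P3] Q2=[]
t=9-10: P4@Q0 runs 1, rem=8, I/O yield, promote→Q0. Q0=[P4] Q1=[P1,P2,P3] Q2=[]
t=10-11: P4@Q0 runs 1, rem=7, I/O yield, promote→Q0. Q0=[P4] Q1=[P1,P2,P3] Q2=[]
t=11-12: P4@Q0 runs 1, rem=6, I/O yield, promote→Q0. Q0=[P4] Q1=[P1,P2,P3] Q2=[]
t=12-13: P4@Q0 runs 1, rem=5, I/O yield, promote→Q0. Q0=[P4] Q1=[P1,P2,P3] Q2=[]
t=13-14: P4@Q0 runs 1, rem=4, I/O yield, promote→Q0. Q0=[P4] Q1=[P1,P2,P3] Q2=[]
t=14-15: P4@Q0 runs 1, rem=3, I/O yield, promote→Q0. Q0=[P4] Q1=[P1,P2,P3] Q2=[]
t=15-16: P4@Q0 runs 1, rem=2, I/O yield, promote→Q0. Q0=[P4] Q1=[P1,P2,P3] Q2=[]
t=16-17: P4@Q0 runs 1, rem=1, I/O yield, promote→Q0. Q0=[P4] Q1=[P1,P2,P3] Q2=[]
t=17-18: P4@Q0 runs 1, rem=0, completes. Q0=[] Q1=[P1,P2,P3] Q2=[]
t=18-24: P1@Q1 runs 6, rem=1, quantum used, demote→Q2. Q0=[] Q1=[P2,P3] Q2=[P1]
t=24-28: P2@Q1 runs 4, rem=0, completes. Q0=[] Q1=[P3] Q2=[P1]
t=28-32: P3@Q1 runs 4, rem=0, completes. Q0=[] Q1=[] Q2=[P1]
t=32-33: P1@Q2 runs 1, rem=0, completes. Q0=[] Q1=[] Q2=[]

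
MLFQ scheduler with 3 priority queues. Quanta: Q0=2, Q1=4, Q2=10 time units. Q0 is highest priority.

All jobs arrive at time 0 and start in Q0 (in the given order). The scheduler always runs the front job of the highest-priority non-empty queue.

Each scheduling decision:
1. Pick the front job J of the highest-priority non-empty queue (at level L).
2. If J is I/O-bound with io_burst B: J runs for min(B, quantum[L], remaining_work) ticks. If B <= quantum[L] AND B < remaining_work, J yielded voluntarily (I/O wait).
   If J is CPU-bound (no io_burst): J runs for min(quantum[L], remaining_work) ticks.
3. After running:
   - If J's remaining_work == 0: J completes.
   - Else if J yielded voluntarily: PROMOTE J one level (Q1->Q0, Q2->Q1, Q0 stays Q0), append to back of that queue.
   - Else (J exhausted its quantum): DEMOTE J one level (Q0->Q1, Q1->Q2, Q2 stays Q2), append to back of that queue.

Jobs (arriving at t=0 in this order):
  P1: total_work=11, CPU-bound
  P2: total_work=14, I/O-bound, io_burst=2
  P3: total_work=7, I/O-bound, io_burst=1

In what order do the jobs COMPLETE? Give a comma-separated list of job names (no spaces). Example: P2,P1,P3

t=0-2: P1@Q0 runs 2, rem=9, quantum used, demote→Q1. Q0=[P2,P3] Q1=[P1] Q2=[]
t=2-4: P2@Q0 runs 2, rem=12, I/O yield, promote→Q0. Q0=[P3,P2] Q1=[P1] Q2=[]
t=4-5: P3@Q0 runs 1, rem=6, I/O yield, promote→Q0. Q0=[P2,P3] Q1=[P1] Q2=[]
t=5-7: P2@Q0 runs 2, rem=10, I/O yield, promote→Q0. Q0=[P3,P2] Q1=[P1] Q2=[]
t=7-8: P3@Q0 runs 1, rem=5, I/O yield, promote→Q0. Q0=[P2,P3] Q1=[P1] Q2=[]
t=8-10: P2@Q0 runs 2, rem=8, I/O yield, promote→Q0. Q0=[P3,P2] Q1=[P1] Q2=[]
t=10-11: P3@Q0 runs 1, rem=4, I/O yield, promote→Q0. Q0=[P2,P3] Q1=[P1] Q2=[]
t=11-13: P2@Q0 runs 2, rem=6, I/O yield, promote→Q0. Q0=[P3,P2] Q1=[P1] Q2=[]
t=13-14: P3@Q0 runs 1, rem=3, I/O yield, promote→Q0. Q0=[P2,P3] Q1=[P1] Q2=[]
t=14-16: P2@Q0 runs 2, rem=4, I/O yield, promote→Q0. Q0=[P3,P2] Q1=[P1] Q2=[]
t=16-17: P3@Q0 runs 1, rem=2, I/O yield, promote→Q0. Q0=[P2,P3] Q1=[P1] Q2=[]
t=17-19: P2@Q0 runs 2, rem=2, I/O yield, promote→Q0. Q0=[P3,P2] Q1=[P1] Q2=[]
t=19-20: P3@Q0 runs 1, rem=1, I/O yield, promote→Q0. Q0=[P2,P3] Q1=[P1] Q2=[]
t=20-22: P2@Q0 runs 2, rem=0, completes. Q0=[P3] Q1=[P1] Q2=[]
t=22-23: P3@Q0 runs 1, rem=0, completes. Q0=[] Q1=[P1] Q2=[]
t=23-27: P1@Q1 runs 4, rem=5, quantum used, demote→Q2. Q0=[] Q1=[] Q2=[P1]
t=27-32: P1@Q2 runs 5, rem=0, completes. Q0=[] Q1=[] Q2=[]

Answer: P2,P3,P1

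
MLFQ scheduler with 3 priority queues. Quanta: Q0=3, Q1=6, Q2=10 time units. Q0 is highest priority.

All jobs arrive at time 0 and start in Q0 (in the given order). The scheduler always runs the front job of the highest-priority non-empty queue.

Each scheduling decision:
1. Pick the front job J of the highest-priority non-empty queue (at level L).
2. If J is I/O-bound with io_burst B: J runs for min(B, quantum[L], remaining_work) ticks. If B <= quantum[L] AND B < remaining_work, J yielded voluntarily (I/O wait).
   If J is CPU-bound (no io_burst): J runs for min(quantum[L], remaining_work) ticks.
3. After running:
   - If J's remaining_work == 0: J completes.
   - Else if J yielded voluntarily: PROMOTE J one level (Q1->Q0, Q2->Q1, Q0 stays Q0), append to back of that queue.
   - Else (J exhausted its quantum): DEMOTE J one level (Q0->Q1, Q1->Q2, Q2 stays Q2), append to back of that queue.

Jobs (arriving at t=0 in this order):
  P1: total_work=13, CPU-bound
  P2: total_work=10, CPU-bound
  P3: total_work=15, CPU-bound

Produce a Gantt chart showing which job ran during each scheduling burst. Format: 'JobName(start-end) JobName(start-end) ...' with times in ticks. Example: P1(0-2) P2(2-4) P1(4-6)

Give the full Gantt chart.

Answer: P1(0-3) P2(3-6) P3(6-9) P1(9-15) P2(15-21) P3(21-27) P1(27-31) P2(31-32) P3(32-38)

Derivation:
t=0-3: P1@Q0 runs 3, rem=10, quantum used, demote→Q1. Q0=[P2,P3] Q1=[P1] Q2=[]
t=3-6: P2@Q0 runs 3, rem=7, quantum used, demote→Q1. Q0=[P3] Q1=[P1,P2] Q2=[]
t=6-9: P3@Q0 runs 3, rem=12, quantum used, demote→Q1. Q0=[] Q1=[P1,P2,P3] Q2=[]
t=9-15: P1@Q1 runs 6, rem=4, quantum used, demote→Q2. Q0=[] Q1=[P2,P3] Q2=[P1]
t=15-21: P2@Q1 runs 6, rem=1, quantum used, demote→Q2. Q0=[] Q1=[P3] Q2=[P1,P2]
t=21-27: P3@Q1 runs 6, rem=6, quantum used, demote→Q2. Q0=[] Q1=[] Q2=[P1,P2,P3]
t=27-31: P1@Q2 runs 4, rem=0, completes. Q0=[] Q1=[] Q2=[P2,P3]
t=31-32: P2@Q2 runs 1, rem=0, completes. Q0=[] Q1=[] Q2=[P3]
t=32-38: P3@Q2 runs 6, rem=0, completes. Q0=[] Q1=[] Q2=[]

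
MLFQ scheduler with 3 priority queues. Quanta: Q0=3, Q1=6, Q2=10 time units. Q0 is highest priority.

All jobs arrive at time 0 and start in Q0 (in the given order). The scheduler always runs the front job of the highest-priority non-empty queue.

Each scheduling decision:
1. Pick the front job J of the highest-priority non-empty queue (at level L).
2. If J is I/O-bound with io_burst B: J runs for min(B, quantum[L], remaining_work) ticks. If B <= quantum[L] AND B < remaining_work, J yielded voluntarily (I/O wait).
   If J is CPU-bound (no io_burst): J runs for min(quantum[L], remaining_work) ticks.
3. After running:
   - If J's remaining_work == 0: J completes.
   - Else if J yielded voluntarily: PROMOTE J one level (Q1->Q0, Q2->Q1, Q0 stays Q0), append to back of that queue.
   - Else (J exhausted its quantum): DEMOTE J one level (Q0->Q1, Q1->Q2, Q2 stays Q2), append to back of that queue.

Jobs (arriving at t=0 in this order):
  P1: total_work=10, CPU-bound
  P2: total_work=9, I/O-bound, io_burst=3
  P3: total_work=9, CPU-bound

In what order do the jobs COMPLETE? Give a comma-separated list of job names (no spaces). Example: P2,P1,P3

Answer: P2,P3,P1

Derivation:
t=0-3: P1@Q0 runs 3, rem=7, quantum used, demote→Q1. Q0=[P2,P3] Q1=[P1] Q2=[]
t=3-6: P2@Q0 runs 3, rem=6, I/O yield, promote→Q0. Q0=[P3,P2] Q1=[P1] Q2=[]
t=6-9: P3@Q0 runs 3, rem=6, quantum used, demote→Q1. Q0=[P2] Q1=[P1,P3] Q2=[]
t=9-12: P2@Q0 runs 3, rem=3, I/O yield, promote→Q0. Q0=[P2] Q1=[P1,P3] Q2=[]
t=12-15: P2@Q0 runs 3, rem=0, completes. Q0=[] Q1=[P1,P3] Q2=[]
t=15-21: P1@Q1 runs 6, rem=1, quantum used, demote→Q2. Q0=[] Q1=[P3] Q2=[P1]
t=21-27: P3@Q1 runs 6, rem=0, completes. Q0=[] Q1=[] Q2=[P1]
t=27-28: P1@Q2 runs 1, rem=0, completes. Q0=[] Q1=[] Q2=[]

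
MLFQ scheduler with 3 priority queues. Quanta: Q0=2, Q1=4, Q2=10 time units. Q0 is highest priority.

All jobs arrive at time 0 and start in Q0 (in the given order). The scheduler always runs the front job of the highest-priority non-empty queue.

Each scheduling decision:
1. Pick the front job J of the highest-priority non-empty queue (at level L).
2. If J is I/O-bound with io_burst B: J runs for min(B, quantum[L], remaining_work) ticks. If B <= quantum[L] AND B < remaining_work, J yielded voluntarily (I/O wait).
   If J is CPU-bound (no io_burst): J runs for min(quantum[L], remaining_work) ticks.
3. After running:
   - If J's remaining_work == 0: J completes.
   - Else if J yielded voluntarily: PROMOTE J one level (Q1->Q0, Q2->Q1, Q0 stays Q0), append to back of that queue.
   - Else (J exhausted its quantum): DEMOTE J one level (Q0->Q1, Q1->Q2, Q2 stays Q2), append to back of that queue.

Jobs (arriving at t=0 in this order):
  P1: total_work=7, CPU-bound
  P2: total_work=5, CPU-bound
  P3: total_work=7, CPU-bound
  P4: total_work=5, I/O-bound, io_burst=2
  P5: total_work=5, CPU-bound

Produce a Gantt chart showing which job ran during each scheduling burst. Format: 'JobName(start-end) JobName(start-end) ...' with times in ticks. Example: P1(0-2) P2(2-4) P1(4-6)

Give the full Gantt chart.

Answer: P1(0-2) P2(2-4) P3(4-6) P4(6-8) P5(8-10) P4(10-12) P4(12-13) P1(13-17) P2(17-20) P3(20-24) P5(24-27) P1(27-28) P3(28-29)

Derivation:
t=0-2: P1@Q0 runs 2, rem=5, quantum used, demote→Q1. Q0=[P2,P3,P4,P5] Q1=[P1] Q2=[]
t=2-4: P2@Q0 runs 2, rem=3, quantum used, demote→Q1. Q0=[P3,P4,P5] Q1=[P1,P2] Q2=[]
t=4-6: P3@Q0 runs 2, rem=5, quantum used, demote→Q1. Q0=[P4,P5] Q1=[P1,P2,P3] Q2=[]
t=6-8: P4@Q0 runs 2, rem=3, I/O yield, promote→Q0. Q0=[P5,P4] Q1=[P1,P2,P3] Q2=[]
t=8-10: P5@Q0 runs 2, rem=3, quantum used, demote→Q1. Q0=[P4] Q1=[P1,P2,P3,P5] Q2=[]
t=10-12: P4@Q0 runs 2, rem=1, I/O yield, promote→Q0. Q0=[P4] Q1=[P1,P2,P3,P5] Q2=[]
t=12-13: P4@Q0 runs 1, rem=0, completes. Q0=[] Q1=[P1,P2,P3,P5] Q2=[]
t=13-17: P1@Q1 runs 4, rem=1, quantum used, demote→Q2. Q0=[] Q1=[P2,P3,P5] Q2=[P1]
t=17-20: P2@Q1 runs 3, rem=0, completes. Q0=[] Q1=[P3,P5] Q2=[P1]
t=20-24: P3@Q1 runs 4, rem=1, quantum used, demote→Q2. Q0=[] Q1=[P5] Q2=[P1,P3]
t=24-27: P5@Q1 runs 3, rem=0, completes. Q0=[] Q1=[] Q2=[P1,P3]
t=27-28: P1@Q2 runs 1, rem=0, completes. Q0=[] Q1=[] Q2=[P3]
t=28-29: P3@Q2 runs 1, rem=0, completes. Q0=[] Q1=[] Q2=[]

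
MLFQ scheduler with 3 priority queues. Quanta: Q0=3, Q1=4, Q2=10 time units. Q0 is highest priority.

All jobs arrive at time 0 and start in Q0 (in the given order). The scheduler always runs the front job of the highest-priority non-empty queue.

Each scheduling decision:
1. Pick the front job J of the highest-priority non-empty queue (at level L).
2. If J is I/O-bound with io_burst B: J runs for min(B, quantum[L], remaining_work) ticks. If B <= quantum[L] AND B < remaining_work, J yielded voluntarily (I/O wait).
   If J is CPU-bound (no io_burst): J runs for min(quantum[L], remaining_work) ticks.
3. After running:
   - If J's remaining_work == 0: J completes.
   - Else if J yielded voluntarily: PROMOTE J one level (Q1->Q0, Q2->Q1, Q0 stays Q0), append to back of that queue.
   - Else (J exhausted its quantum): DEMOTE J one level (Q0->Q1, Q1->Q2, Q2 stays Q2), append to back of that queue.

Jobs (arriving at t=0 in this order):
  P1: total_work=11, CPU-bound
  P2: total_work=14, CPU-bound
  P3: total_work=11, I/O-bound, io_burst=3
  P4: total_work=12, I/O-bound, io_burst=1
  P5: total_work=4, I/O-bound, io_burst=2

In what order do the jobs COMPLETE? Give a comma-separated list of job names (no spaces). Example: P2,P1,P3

t=0-3: P1@Q0 runs 3, rem=8, quantum used, demote→Q1. Q0=[P2,P3,P4,P5] Q1=[P1] Q2=[]
t=3-6: P2@Q0 runs 3, rem=11, quantum used, demote→Q1. Q0=[P3,P4,P5] Q1=[P1,P2] Q2=[]
t=6-9: P3@Q0 runs 3, rem=8, I/O yield, promote→Q0. Q0=[P4,P5,P3] Q1=[P1,P2] Q2=[]
t=9-10: P4@Q0 runs 1, rem=11, I/O yield, promote→Q0. Q0=[P5,P3,P4] Q1=[P1,P2] Q2=[]
t=10-12: P5@Q0 runs 2, rem=2, I/O yield, promote→Q0. Q0=[P3,P4,P5] Q1=[P1,P2] Q2=[]
t=12-15: P3@Q0 runs 3, rem=5, I/O yield, promote→Q0. Q0=[P4,P5,P3] Q1=[P1,P2] Q2=[]
t=15-16: P4@Q0 runs 1, rem=10, I/O yield, promote→Q0. Q0=[P5,P3,P4] Q1=[P1,P2] Q2=[]
t=16-18: P5@Q0 runs 2, rem=0, completes. Q0=[P3,P4] Q1=[P1,P2] Q2=[]
t=18-21: P3@Q0 runs 3, rem=2, I/O yield, promote→Q0. Q0=[P4,P3] Q1=[P1,P2] Q2=[]
t=21-22: P4@Q0 runs 1, rem=9, I/O yield, promote→Q0. Q0=[P3,P4] Q1=[P1,P2] Q2=[]
t=22-24: P3@Q0 runs 2, rem=0, completes. Q0=[P4] Q1=[P1,P2] Q2=[]
t=24-25: P4@Q0 runs 1, rem=8, I/O yield, promote→Q0. Q0=[P4] Q1=[P1,P2] Q2=[]
t=25-26: P4@Q0 runs 1, rem=7, I/O yield, promote→Q0. Q0=[P4] Q1=[P1,P2] Q2=[]
t=26-27: P4@Q0 runs 1, rem=6, I/O yield, promote→Q0. Q0=[P4] Q1=[P1,P2] Q2=[]
t=27-28: P4@Q0 runs 1, rem=5, I/O yield, promote→Q0. Q0=[P4] Q1=[P1,P2] Q2=[]
t=28-29: P4@Q0 runs 1, rem=4, I/O yield, promote→Q0. Q0=[P4] Q1=[P1,P2] Q2=[]
t=29-30: P4@Q0 runs 1, rem=3, I/O yield, promote→Q0. Q0=[P4] Q1=[P1,P2] Q2=[]
t=30-31: P4@Q0 runs 1, rem=2, I/O yield, promote→Q0. Q0=[P4] Q1=[P1,P2] Q2=[]
t=31-32: P4@Q0 runs 1, rem=1, I/O yield, promote→Q0. Q0=[P4] Q1=[P1,P2] Q2=[]
t=32-33: P4@Q0 runs 1, rem=0, completes. Q0=[] Q1=[P1,P2] Q2=[]
t=33-37: P1@Q1 runs 4, rem=4, quantum used, demote→Q2. Q0=[] Q1=[P2] Q2=[P1]
t=37-41: P2@Q1 runs 4, rem=7, quantum used, demote→Q2. Q0=[] Q1=[] Q2=[P1,P2]
t=41-45: P1@Q2 runs 4, rem=0, completes. Q0=[] Q1=[] Q2=[P2]
t=45-52: P2@Q2 runs 7, rem=0, completes. Q0=[] Q1=[] Q2=[]

Answer: P5,P3,P4,P1,P2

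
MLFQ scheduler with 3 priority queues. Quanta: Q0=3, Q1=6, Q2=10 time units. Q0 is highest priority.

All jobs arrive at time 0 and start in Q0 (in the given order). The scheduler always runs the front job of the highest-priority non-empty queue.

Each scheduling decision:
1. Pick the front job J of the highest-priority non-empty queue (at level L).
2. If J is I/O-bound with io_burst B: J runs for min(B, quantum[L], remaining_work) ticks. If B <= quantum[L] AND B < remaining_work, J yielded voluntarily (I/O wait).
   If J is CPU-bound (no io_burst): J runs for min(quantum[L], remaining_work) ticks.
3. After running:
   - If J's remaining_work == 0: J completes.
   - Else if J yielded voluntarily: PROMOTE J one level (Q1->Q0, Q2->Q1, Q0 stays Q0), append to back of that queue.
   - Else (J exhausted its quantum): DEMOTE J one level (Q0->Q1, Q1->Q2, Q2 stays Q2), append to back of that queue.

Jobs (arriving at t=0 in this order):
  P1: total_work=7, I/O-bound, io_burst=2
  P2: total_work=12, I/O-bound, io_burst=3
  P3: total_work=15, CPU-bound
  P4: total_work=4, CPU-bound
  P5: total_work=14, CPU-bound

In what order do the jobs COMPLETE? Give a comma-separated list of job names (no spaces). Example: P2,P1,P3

Answer: P1,P2,P4,P3,P5

Derivation:
t=0-2: P1@Q0 runs 2, rem=5, I/O yield, promote→Q0. Q0=[P2,P3,P4,P5,P1] Q1=[] Q2=[]
t=2-5: P2@Q0 runs 3, rem=9, I/O yield, promote→Q0. Q0=[P3,P4,P5,P1,P2] Q1=[] Q2=[]
t=5-8: P3@Q0 runs 3, rem=12, quantum used, demote→Q1. Q0=[P4,P5,P1,P2] Q1=[P3] Q2=[]
t=8-11: P4@Q0 runs 3, rem=1, quantum used, demote→Q1. Q0=[P5,P1,P2] Q1=[P3,P4] Q2=[]
t=11-14: P5@Q0 runs 3, rem=11, quantum used, demote→Q1. Q0=[P1,P2] Q1=[P3,P4,P5] Q2=[]
t=14-16: P1@Q0 runs 2, rem=3, I/O yield, promote→Q0. Q0=[P2,P1] Q1=[P3,P4,P5] Q2=[]
t=16-19: P2@Q0 runs 3, rem=6, I/O yield, promote→Q0. Q0=[P1,P2] Q1=[P3,P4,P5] Q2=[]
t=19-21: P1@Q0 runs 2, rem=1, I/O yield, promote→Q0. Q0=[P2,P1] Q1=[P3,P4,P5] Q2=[]
t=21-24: P2@Q0 runs 3, rem=3, I/O yield, promote→Q0. Q0=[P1,P2] Q1=[P3,P4,P5] Q2=[]
t=24-25: P1@Q0 runs 1, rem=0, completes. Q0=[P2] Q1=[P3,P4,P5] Q2=[]
t=25-28: P2@Q0 runs 3, rem=0, completes. Q0=[] Q1=[P3,P4,P5] Q2=[]
t=28-34: P3@Q1 runs 6, rem=6, quantum used, demote→Q2. Q0=[] Q1=[P4,P5] Q2=[P3]
t=34-35: P4@Q1 runs 1, rem=0, completes. Q0=[] Q1=[P5] Q2=[P3]
t=35-41: P5@Q1 runs 6, rem=5, quantum used, demote→Q2. Q0=[] Q1=[] Q2=[P3,P5]
t=41-47: P3@Q2 runs 6, rem=0, completes. Q0=[] Q1=[] Q2=[P5]
t=47-52: P5@Q2 runs 5, rem=0, completes. Q0=[] Q1=[] Q2=[]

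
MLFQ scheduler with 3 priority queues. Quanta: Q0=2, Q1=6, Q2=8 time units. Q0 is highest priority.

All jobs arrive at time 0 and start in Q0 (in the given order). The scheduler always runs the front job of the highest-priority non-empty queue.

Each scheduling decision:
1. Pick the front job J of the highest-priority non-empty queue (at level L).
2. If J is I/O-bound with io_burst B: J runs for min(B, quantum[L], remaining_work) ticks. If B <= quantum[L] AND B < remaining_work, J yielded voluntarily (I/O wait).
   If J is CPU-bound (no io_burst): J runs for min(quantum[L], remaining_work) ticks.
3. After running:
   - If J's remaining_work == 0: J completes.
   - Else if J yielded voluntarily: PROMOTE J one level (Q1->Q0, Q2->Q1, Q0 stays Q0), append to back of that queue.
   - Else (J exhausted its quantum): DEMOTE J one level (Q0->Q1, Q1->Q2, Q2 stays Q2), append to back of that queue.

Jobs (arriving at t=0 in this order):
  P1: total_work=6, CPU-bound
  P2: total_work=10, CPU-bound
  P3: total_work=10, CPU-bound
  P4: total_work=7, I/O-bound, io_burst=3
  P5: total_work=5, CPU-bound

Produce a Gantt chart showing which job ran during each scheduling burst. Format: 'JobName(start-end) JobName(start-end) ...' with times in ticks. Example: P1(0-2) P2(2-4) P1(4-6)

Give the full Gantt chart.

Answer: P1(0-2) P2(2-4) P3(4-6) P4(6-8) P5(8-10) P1(10-14) P2(14-20) P3(20-26) P4(26-29) P4(29-31) P5(31-34) P2(34-36) P3(36-38)

Derivation:
t=0-2: P1@Q0 runs 2, rem=4, quantum used, demote→Q1. Q0=[P2,P3,P4,P5] Q1=[P1] Q2=[]
t=2-4: P2@Q0 runs 2, rem=8, quantum used, demote→Q1. Q0=[P3,P4,P5] Q1=[P1,P2] Q2=[]
t=4-6: P3@Q0 runs 2, rem=8, quantum used, demote→Q1. Q0=[P4,P5] Q1=[P1,P2,P3] Q2=[]
t=6-8: P4@Q0 runs 2, rem=5, quantum used, demote→Q1. Q0=[P5] Q1=[P1,P2,P3,P4] Q2=[]
t=8-10: P5@Q0 runs 2, rem=3, quantum used, demote→Q1. Q0=[] Q1=[P1,P2,P3,P4,P5] Q2=[]
t=10-14: P1@Q1 runs 4, rem=0, completes. Q0=[] Q1=[P2,P3,P4,P5] Q2=[]
t=14-20: P2@Q1 runs 6, rem=2, quantum used, demote→Q2. Q0=[] Q1=[P3,P4,P5] Q2=[P2]
t=20-26: P3@Q1 runs 6, rem=2, quantum used, demote→Q2. Q0=[] Q1=[P4,P5] Q2=[P2,P3]
t=26-29: P4@Q1 runs 3, rem=2, I/O yield, promote→Q0. Q0=[P4] Q1=[P5] Q2=[P2,P3]
t=29-31: P4@Q0 runs 2, rem=0, completes. Q0=[] Q1=[P5] Q2=[P2,P3]
t=31-34: P5@Q1 runs 3, rem=0, completes. Q0=[] Q1=[] Q2=[P2,P3]
t=34-36: P2@Q2 runs 2, rem=0, completes. Q0=[] Q1=[] Q2=[P3]
t=36-38: P3@Q2 runs 2, rem=0, completes. Q0=[] Q1=[] Q2=[]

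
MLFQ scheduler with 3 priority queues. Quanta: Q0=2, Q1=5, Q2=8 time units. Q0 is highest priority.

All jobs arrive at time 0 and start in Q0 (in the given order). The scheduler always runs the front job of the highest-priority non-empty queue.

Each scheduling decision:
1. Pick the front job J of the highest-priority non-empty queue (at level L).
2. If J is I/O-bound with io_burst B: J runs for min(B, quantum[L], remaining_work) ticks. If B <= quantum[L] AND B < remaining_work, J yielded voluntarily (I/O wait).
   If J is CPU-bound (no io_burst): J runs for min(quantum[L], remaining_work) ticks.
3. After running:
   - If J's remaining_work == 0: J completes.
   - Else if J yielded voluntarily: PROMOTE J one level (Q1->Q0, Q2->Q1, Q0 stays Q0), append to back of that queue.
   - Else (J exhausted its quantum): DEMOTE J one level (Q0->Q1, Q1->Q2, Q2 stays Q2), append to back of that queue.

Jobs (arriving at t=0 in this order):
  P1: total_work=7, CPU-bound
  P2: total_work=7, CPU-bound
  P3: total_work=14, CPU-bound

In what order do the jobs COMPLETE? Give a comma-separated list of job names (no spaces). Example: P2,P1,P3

t=0-2: P1@Q0 runs 2, rem=5, quantum used, demote→Q1. Q0=[P2,P3] Q1=[P1] Q2=[]
t=2-4: P2@Q0 runs 2, rem=5, quantum used, demote→Q1. Q0=[P3] Q1=[P1,P2] Q2=[]
t=4-6: P3@Q0 runs 2, rem=12, quantum used, demote→Q1. Q0=[] Q1=[P1,P2,P3] Q2=[]
t=6-11: P1@Q1 runs 5, rem=0, completes. Q0=[] Q1=[P2,P3] Q2=[]
t=11-16: P2@Q1 runs 5, rem=0, completes. Q0=[] Q1=[P3] Q2=[]
t=16-21: P3@Q1 runs 5, rem=7, quantum used, demote→Q2. Q0=[] Q1=[] Q2=[P3]
t=21-28: P3@Q2 runs 7, rem=0, completes. Q0=[] Q1=[] Q2=[]

Answer: P1,P2,P3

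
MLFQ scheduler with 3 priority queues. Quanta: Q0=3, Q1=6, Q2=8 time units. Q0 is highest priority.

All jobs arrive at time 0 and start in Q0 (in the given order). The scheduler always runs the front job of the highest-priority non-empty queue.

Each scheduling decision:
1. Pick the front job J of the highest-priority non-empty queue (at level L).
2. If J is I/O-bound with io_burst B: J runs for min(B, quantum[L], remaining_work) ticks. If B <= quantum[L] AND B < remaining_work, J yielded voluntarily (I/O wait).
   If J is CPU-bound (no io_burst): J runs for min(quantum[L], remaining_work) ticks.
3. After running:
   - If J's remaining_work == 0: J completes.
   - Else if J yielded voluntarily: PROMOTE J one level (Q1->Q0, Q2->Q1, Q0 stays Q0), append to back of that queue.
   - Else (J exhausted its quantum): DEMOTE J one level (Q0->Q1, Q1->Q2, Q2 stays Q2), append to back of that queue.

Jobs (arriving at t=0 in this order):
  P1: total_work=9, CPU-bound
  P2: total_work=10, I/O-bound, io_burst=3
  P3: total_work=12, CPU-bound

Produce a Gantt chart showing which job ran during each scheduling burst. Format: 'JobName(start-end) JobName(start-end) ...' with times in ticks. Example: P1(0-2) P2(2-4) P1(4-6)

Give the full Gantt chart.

t=0-3: P1@Q0 runs 3, rem=6, quantum used, demote→Q1. Q0=[P2,P3] Q1=[P1] Q2=[]
t=3-6: P2@Q0 runs 3, rem=7, I/O yield, promote→Q0. Q0=[P3,P2] Q1=[P1] Q2=[]
t=6-9: P3@Q0 runs 3, rem=9, quantum used, demote→Q1. Q0=[P2] Q1=[P1,P3] Q2=[]
t=9-12: P2@Q0 runs 3, rem=4, I/O yield, promote→Q0. Q0=[P2] Q1=[P1,P3] Q2=[]
t=12-15: P2@Q0 runs 3, rem=1, I/O yield, promote→Q0. Q0=[P2] Q1=[P1,P3] Q2=[]
t=15-16: P2@Q0 runs 1, rem=0, completes. Q0=[] Q1=[P1,P3] Q2=[]
t=16-22: P1@Q1 runs 6, rem=0, completes. Q0=[] Q1=[P3] Q2=[]
t=22-28: P3@Q1 runs 6, rem=3, quantum used, demote→Q2. Q0=[] Q1=[] Q2=[P3]
t=28-31: P3@Q2 runs 3, rem=0, completes. Q0=[] Q1=[] Q2=[]

Answer: P1(0-3) P2(3-6) P3(6-9) P2(9-12) P2(12-15) P2(15-16) P1(16-22) P3(22-28) P3(28-31)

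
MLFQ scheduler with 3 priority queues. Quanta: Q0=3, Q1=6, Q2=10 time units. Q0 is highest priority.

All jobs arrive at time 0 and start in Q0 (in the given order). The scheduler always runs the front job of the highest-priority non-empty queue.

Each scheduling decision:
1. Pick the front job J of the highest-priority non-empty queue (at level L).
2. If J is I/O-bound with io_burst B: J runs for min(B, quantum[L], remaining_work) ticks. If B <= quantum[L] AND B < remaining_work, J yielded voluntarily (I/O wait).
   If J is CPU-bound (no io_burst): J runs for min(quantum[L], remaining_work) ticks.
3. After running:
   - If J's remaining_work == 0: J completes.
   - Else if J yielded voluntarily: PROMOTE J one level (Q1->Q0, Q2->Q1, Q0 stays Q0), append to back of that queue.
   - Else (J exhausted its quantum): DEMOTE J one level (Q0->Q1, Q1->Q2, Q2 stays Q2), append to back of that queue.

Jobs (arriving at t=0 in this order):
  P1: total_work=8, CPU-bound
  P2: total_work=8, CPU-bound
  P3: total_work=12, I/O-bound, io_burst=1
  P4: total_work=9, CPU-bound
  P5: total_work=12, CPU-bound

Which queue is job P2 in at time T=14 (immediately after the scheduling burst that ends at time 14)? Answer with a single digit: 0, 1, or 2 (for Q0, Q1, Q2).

t=0-3: P1@Q0 runs 3, rem=5, quantum used, demote→Q1. Q0=[P2,P3,P4,P5] Q1=[P1] Q2=[]
t=3-6: P2@Q0 runs 3, rem=5, quantum used, demote→Q1. Q0=[P3,P4,P5] Q1=[P1,P2] Q2=[]
t=6-7: P3@Q0 runs 1, rem=11, I/O yield, promote→Q0. Q0=[P4,P5,P3] Q1=[P1,P2] Q2=[]
t=7-10: P4@Q0 runs 3, rem=6, quantum used, demote→Q1. Q0=[P5,P3] Q1=[P1,P2,P4] Q2=[]
t=10-13: P5@Q0 runs 3, rem=9, quantum used, demote→Q1. Q0=[P3] Q1=[P1,P2,P4,P5] Q2=[]
t=13-14: P3@Q0 runs 1, rem=10, I/O yield, promote→Q0. Q0=[P3] Q1=[P1,P2,P4,P5] Q2=[]
t=14-15: P3@Q0 runs 1, rem=9, I/O yield, promote→Q0. Q0=[P3] Q1=[P1,P2,P4,P5] Q2=[]
t=15-16: P3@Q0 runs 1, rem=8, I/O yield, promote→Q0. Q0=[P3] Q1=[P1,P2,P4,P5] Q2=[]
t=16-17: P3@Q0 runs 1, rem=7, I/O yield, promote→Q0. Q0=[P3] Q1=[P1,P2,P4,P5] Q2=[]
t=17-18: P3@Q0 runs 1, rem=6, I/O yield, promote→Q0. Q0=[P3] Q1=[P1,P2,P4,P5] Q2=[]
t=18-19: P3@Q0 runs 1, rem=5, I/O yield, promote→Q0. Q0=[P3] Q1=[P1,P2,P4,P5] Q2=[]
t=19-20: P3@Q0 runs 1, rem=4, I/O yield, promote→Q0. Q0=[P3] Q1=[P1,P2,P4,P5] Q2=[]
t=20-21: P3@Q0 runs 1, rem=3, I/O yield, promote→Q0. Q0=[P3] Q1=[P1,P2,P4,P5] Q2=[]
t=21-22: P3@Q0 runs 1, rem=2, I/O yield, promote→Q0. Q0=[P3] Q1=[P1,P2,P4,P5] Q2=[]
t=22-23: P3@Q0 runs 1, rem=1, I/O yield, promote→Q0. Q0=[P3] Q1=[P1,P2,P4,P5] Q2=[]
t=23-24: P3@Q0 runs 1, rem=0, completes. Q0=[] Q1=[P1,P2,P4,P5] Q2=[]
t=24-29: P1@Q1 runs 5, rem=0, completes. Q0=[] Q1=[P2,P4,P5] Q2=[]
t=29-34: P2@Q1 runs 5, rem=0, completes. Q0=[] Q1=[P4,P5] Q2=[]
t=34-40: P4@Q1 runs 6, rem=0, completes. Q0=[] Q1=[P5] Q2=[]
t=40-46: P5@Q1 runs 6, rem=3, quantum used, demote→Q2. Q0=[] Q1=[] Q2=[P5]
t=46-49: P5@Q2 runs 3, rem=0, completes. Q0=[] Q1=[] Q2=[]

Answer: 1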